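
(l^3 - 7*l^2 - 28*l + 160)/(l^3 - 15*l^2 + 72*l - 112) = (l^2 - 3*l - 40)/(l^2 - 11*l + 28)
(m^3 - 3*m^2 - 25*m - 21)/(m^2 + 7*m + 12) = (m^2 - 6*m - 7)/(m + 4)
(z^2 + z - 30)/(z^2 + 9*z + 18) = (z - 5)/(z + 3)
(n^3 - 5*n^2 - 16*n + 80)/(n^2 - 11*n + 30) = (n^2 - 16)/(n - 6)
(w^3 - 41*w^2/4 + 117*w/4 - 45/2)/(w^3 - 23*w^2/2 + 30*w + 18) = (4*w^2 - 17*w + 15)/(2*(2*w^2 - 11*w - 6))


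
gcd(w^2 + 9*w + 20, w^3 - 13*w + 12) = w + 4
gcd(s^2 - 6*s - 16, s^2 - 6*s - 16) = s^2 - 6*s - 16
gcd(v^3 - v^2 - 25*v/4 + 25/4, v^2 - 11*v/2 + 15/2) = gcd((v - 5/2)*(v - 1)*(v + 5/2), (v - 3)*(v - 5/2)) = v - 5/2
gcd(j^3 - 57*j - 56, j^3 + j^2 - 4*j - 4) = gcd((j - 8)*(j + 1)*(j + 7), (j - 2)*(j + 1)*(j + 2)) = j + 1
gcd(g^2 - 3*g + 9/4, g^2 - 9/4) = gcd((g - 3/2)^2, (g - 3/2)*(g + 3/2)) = g - 3/2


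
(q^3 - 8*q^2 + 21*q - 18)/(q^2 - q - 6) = (q^2 - 5*q + 6)/(q + 2)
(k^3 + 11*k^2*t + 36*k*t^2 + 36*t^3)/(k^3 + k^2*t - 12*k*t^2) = (k^3 + 11*k^2*t + 36*k*t^2 + 36*t^3)/(k*(k^2 + k*t - 12*t^2))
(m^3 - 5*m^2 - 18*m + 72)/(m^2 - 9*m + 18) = m + 4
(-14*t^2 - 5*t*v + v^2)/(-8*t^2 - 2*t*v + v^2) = (7*t - v)/(4*t - v)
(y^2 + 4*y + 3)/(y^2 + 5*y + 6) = (y + 1)/(y + 2)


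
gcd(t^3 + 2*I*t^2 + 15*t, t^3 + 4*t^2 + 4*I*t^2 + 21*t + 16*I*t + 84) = t - 3*I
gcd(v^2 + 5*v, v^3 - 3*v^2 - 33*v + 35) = v + 5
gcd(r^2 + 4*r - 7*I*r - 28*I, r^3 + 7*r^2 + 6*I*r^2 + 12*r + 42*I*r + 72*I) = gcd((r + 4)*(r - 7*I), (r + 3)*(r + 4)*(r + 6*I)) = r + 4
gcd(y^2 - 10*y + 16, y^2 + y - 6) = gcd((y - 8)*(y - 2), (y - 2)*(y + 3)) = y - 2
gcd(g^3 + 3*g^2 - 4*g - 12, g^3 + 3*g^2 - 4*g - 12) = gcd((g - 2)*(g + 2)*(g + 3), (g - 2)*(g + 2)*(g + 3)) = g^3 + 3*g^2 - 4*g - 12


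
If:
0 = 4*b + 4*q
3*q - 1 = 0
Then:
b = -1/3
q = 1/3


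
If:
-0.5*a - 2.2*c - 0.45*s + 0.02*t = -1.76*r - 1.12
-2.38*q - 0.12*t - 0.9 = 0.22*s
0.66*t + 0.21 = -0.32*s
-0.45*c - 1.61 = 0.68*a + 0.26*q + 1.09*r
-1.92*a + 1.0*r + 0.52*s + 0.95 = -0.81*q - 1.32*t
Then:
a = 0.0872116180634887*t - 0.388833559803759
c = 0.256232384250112*t - 0.146820027353135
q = 0.140231092436975*t - 0.317489495798319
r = -0.193640878192051*t - 1.09814394322658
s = -2.0625*t - 0.65625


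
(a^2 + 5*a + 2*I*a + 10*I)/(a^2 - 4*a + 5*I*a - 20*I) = (a^2 + a*(5 + 2*I) + 10*I)/(a^2 + a*(-4 + 5*I) - 20*I)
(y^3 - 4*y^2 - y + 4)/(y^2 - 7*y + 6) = (y^2 - 3*y - 4)/(y - 6)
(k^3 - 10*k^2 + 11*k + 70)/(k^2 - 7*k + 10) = (k^2 - 5*k - 14)/(k - 2)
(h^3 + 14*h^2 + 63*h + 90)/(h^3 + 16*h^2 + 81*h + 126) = (h + 5)/(h + 7)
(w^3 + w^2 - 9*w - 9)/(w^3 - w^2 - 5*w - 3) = (w + 3)/(w + 1)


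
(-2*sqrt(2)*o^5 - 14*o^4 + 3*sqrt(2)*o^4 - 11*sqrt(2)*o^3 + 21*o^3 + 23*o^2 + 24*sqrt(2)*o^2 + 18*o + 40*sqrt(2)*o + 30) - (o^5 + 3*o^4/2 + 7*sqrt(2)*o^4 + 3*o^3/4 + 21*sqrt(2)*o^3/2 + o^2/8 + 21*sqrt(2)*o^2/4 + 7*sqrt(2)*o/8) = -2*sqrt(2)*o^5 - o^5 - 31*o^4/2 - 4*sqrt(2)*o^4 - 43*sqrt(2)*o^3/2 + 81*o^3/4 + 183*o^2/8 + 75*sqrt(2)*o^2/4 + 18*o + 313*sqrt(2)*o/8 + 30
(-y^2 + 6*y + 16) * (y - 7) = -y^3 + 13*y^2 - 26*y - 112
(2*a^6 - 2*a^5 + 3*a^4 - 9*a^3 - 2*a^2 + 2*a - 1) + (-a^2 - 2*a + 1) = 2*a^6 - 2*a^5 + 3*a^4 - 9*a^3 - 3*a^2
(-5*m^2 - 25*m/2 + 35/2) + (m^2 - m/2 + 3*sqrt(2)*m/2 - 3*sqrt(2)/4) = -4*m^2 - 13*m + 3*sqrt(2)*m/2 - 3*sqrt(2)/4 + 35/2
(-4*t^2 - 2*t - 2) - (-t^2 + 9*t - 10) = -3*t^2 - 11*t + 8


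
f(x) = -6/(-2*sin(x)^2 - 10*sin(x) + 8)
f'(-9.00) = 0.33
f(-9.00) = -0.51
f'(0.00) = -0.94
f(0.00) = -0.75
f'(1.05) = -8.47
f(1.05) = 2.75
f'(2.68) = 6.38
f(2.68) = -1.91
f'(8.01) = 0.89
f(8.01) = 1.57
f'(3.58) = 0.32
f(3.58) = -0.50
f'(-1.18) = -0.06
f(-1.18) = -0.39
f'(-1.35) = -0.03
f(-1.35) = -0.38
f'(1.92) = 2.82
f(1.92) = 1.90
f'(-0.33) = -0.41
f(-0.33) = -0.54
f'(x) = -6*(4*sin(x)*cos(x) + 10*cos(x))/(-2*sin(x)^2 - 10*sin(x) + 8)^2 = -3*(2*sin(x) + 5)*cos(x)/(sin(x)^2 + 5*sin(x) - 4)^2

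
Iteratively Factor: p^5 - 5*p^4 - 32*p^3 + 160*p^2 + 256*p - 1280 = (p + 4)*(p^4 - 9*p^3 + 4*p^2 + 144*p - 320) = (p - 4)*(p + 4)*(p^3 - 5*p^2 - 16*p + 80) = (p - 4)*(p + 4)^2*(p^2 - 9*p + 20) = (p - 4)^2*(p + 4)^2*(p - 5)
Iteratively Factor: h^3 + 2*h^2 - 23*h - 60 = (h - 5)*(h^2 + 7*h + 12) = (h - 5)*(h + 3)*(h + 4)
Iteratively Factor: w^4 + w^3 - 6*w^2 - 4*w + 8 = (w + 2)*(w^3 - w^2 - 4*w + 4) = (w - 2)*(w + 2)*(w^2 + w - 2) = (w - 2)*(w + 2)^2*(w - 1)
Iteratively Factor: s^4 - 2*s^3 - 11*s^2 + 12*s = (s - 4)*(s^3 + 2*s^2 - 3*s) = (s - 4)*(s + 3)*(s^2 - s) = s*(s - 4)*(s + 3)*(s - 1)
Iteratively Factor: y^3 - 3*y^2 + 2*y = (y)*(y^2 - 3*y + 2) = y*(y - 2)*(y - 1)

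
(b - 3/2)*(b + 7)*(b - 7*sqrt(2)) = b^3 - 7*sqrt(2)*b^2 + 11*b^2/2 - 77*sqrt(2)*b/2 - 21*b/2 + 147*sqrt(2)/2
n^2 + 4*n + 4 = (n + 2)^2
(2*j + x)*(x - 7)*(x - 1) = 2*j*x^2 - 16*j*x + 14*j + x^3 - 8*x^2 + 7*x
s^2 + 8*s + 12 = (s + 2)*(s + 6)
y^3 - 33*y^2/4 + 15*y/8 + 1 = (y - 8)*(y - 1/2)*(y + 1/4)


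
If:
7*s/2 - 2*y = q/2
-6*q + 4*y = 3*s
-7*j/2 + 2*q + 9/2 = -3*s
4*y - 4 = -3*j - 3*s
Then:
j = 413/318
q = 1/159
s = 7/636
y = 15/848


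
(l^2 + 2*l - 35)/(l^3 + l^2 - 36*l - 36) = (l^2 + 2*l - 35)/(l^3 + l^2 - 36*l - 36)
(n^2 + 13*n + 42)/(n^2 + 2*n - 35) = (n + 6)/(n - 5)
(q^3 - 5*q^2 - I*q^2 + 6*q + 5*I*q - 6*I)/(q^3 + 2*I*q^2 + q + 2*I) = (q^2 - 5*q + 6)/(q^2 + 3*I*q - 2)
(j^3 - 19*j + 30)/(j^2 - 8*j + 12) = (j^2 + 2*j - 15)/(j - 6)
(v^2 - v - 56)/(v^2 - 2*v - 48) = (v + 7)/(v + 6)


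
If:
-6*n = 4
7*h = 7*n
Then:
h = -2/3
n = -2/3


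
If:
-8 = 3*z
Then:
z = -8/3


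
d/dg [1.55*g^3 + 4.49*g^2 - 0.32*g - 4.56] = 4.65*g^2 + 8.98*g - 0.32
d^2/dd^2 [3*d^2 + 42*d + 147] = 6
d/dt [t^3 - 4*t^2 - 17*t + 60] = 3*t^2 - 8*t - 17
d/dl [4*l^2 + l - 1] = 8*l + 1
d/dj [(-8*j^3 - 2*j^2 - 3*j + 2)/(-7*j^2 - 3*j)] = (56*j^4 + 48*j^3 - 15*j^2 + 28*j + 6)/(j^2*(49*j^2 + 42*j + 9))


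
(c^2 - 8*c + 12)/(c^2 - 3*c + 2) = (c - 6)/(c - 1)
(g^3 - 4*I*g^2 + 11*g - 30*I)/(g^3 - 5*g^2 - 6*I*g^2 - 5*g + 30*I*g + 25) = (g^2 + I*g + 6)/(g^2 - g*(5 + I) + 5*I)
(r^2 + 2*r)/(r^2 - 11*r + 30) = r*(r + 2)/(r^2 - 11*r + 30)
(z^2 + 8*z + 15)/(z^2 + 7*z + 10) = (z + 3)/(z + 2)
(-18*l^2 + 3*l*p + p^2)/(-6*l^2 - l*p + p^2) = (6*l + p)/(2*l + p)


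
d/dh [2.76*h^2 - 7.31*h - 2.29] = 5.52*h - 7.31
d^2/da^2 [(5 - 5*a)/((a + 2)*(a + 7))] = 10*(-a^3 + 3*a^2 + 69*a + 193)/(a^6 + 27*a^5 + 285*a^4 + 1485*a^3 + 3990*a^2 + 5292*a + 2744)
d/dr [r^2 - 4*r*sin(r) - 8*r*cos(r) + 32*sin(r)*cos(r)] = 8*r*sin(r) - 4*r*cos(r) + 2*r - 4*sin(r) - 8*cos(r) + 32*cos(2*r)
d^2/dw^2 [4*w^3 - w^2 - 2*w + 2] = 24*w - 2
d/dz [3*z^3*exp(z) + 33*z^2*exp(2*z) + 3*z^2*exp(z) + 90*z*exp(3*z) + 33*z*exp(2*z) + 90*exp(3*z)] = 3*(z^3 + 22*z^2*exp(z) + 4*z^2 + 90*z*exp(2*z) + 44*z*exp(z) + 2*z + 120*exp(2*z) + 11*exp(z))*exp(z)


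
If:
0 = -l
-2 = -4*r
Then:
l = 0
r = 1/2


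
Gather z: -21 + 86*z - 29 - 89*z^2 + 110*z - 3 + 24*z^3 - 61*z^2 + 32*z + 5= 24*z^3 - 150*z^2 + 228*z - 48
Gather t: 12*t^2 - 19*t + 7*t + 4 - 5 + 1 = 12*t^2 - 12*t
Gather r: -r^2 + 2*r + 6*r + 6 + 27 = -r^2 + 8*r + 33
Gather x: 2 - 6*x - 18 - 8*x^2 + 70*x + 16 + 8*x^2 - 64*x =0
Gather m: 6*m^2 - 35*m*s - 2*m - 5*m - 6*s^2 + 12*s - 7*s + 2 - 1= 6*m^2 + m*(-35*s - 7) - 6*s^2 + 5*s + 1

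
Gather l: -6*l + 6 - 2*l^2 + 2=-2*l^2 - 6*l + 8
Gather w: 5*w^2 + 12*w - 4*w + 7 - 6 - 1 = 5*w^2 + 8*w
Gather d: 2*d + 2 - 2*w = 2*d - 2*w + 2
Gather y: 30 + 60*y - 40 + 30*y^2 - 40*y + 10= 30*y^2 + 20*y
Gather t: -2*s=-2*s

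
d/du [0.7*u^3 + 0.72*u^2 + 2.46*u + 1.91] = 2.1*u^2 + 1.44*u + 2.46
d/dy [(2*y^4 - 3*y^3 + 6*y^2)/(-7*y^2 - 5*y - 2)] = y*(-28*y^4 - 9*y^3 + 14*y^2 - 12*y - 24)/(49*y^4 + 70*y^3 + 53*y^2 + 20*y + 4)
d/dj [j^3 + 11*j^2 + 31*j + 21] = 3*j^2 + 22*j + 31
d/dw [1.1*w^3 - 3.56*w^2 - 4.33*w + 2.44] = 3.3*w^2 - 7.12*w - 4.33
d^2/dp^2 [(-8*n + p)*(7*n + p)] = 2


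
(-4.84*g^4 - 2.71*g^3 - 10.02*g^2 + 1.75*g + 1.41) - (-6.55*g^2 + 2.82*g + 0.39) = -4.84*g^4 - 2.71*g^3 - 3.47*g^2 - 1.07*g + 1.02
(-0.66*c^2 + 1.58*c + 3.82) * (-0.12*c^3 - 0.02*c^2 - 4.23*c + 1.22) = 0.0792*c^5 - 0.1764*c^4 + 2.3018*c^3 - 7.565*c^2 - 14.231*c + 4.6604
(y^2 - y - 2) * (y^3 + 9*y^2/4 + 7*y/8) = y^5 + 5*y^4/4 - 27*y^3/8 - 43*y^2/8 - 7*y/4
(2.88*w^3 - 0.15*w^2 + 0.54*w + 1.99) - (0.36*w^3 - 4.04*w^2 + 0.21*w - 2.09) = 2.52*w^3 + 3.89*w^2 + 0.33*w + 4.08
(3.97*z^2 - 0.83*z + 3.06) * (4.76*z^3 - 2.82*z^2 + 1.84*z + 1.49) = 18.8972*z^5 - 15.1462*z^4 + 24.211*z^3 - 4.2411*z^2 + 4.3937*z + 4.5594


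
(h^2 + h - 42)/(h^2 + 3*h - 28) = (h - 6)/(h - 4)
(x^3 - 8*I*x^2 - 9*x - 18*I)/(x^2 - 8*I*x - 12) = (x^2 - 2*I*x + 3)/(x - 2*I)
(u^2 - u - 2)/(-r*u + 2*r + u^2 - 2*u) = (-u - 1)/(r - u)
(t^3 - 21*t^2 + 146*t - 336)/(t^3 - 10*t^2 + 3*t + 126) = (t - 8)/(t + 3)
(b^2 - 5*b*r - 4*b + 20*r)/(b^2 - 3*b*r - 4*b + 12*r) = (-b + 5*r)/(-b + 3*r)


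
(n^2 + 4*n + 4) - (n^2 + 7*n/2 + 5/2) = n/2 + 3/2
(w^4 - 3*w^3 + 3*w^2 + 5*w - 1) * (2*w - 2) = 2*w^5 - 8*w^4 + 12*w^3 + 4*w^2 - 12*w + 2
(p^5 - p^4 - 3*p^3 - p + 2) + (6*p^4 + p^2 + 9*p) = p^5 + 5*p^4 - 3*p^3 + p^2 + 8*p + 2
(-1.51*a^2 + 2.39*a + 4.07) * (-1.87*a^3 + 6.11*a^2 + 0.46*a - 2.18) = 2.8237*a^5 - 13.6954*a^4 + 6.2974*a^3 + 29.2589*a^2 - 3.338*a - 8.8726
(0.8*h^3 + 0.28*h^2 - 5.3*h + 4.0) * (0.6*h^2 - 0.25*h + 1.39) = 0.48*h^5 - 0.032*h^4 - 2.138*h^3 + 4.1142*h^2 - 8.367*h + 5.56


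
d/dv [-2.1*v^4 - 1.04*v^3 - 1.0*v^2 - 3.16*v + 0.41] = -8.4*v^3 - 3.12*v^2 - 2.0*v - 3.16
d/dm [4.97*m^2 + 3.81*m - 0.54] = 9.94*m + 3.81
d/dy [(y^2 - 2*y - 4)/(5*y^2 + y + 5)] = (11*y^2 + 50*y - 6)/(25*y^4 + 10*y^3 + 51*y^2 + 10*y + 25)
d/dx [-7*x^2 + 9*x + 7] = 9 - 14*x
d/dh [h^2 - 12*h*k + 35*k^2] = 2*h - 12*k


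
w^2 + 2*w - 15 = (w - 3)*(w + 5)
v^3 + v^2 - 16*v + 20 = (v - 2)^2*(v + 5)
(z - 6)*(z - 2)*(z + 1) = z^3 - 7*z^2 + 4*z + 12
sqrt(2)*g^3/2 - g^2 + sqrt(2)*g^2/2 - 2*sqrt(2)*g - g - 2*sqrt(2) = (g + 1)*(g - 2*sqrt(2))*(sqrt(2)*g/2 + 1)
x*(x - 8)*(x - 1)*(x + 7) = x^4 - 2*x^3 - 55*x^2 + 56*x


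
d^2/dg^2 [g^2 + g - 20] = 2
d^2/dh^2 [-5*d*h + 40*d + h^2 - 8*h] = 2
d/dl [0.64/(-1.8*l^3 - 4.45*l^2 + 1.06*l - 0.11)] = (3.456*l^2 + 5.696*l - 0.6784)/(1.8*l^3 + 4.45*l^2 - 1.06*l + 0.11)^2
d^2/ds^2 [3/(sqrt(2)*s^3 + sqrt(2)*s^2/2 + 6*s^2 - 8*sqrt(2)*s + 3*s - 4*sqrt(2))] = 12*(-(6*sqrt(2)*s + sqrt(2) + 12)*(2*sqrt(2)*s^3 + sqrt(2)*s^2 + 12*s^2 - 16*sqrt(2)*s + 6*s - 8*sqrt(2)) + 4*(3*sqrt(2)*s^2 + sqrt(2)*s + 12*s - 8*sqrt(2) + 3)^2)/(2*sqrt(2)*s^3 + sqrt(2)*s^2 + 12*s^2 - 16*sqrt(2)*s + 6*s - 8*sqrt(2))^3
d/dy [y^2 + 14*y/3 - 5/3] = 2*y + 14/3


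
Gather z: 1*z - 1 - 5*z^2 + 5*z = -5*z^2 + 6*z - 1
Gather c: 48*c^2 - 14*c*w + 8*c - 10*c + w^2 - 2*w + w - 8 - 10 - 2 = 48*c^2 + c*(-14*w - 2) + w^2 - w - 20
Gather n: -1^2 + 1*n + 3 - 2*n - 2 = -n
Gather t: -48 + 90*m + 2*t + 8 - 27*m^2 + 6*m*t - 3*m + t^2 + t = -27*m^2 + 87*m + t^2 + t*(6*m + 3) - 40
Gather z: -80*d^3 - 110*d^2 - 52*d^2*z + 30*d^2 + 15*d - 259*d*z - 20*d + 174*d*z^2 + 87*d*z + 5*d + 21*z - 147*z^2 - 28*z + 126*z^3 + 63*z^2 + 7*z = -80*d^3 - 80*d^2 + 126*z^3 + z^2*(174*d - 84) + z*(-52*d^2 - 172*d)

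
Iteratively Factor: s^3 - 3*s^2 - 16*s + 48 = (s + 4)*(s^2 - 7*s + 12) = (s - 4)*(s + 4)*(s - 3)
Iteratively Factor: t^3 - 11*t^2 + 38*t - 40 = (t - 5)*(t^2 - 6*t + 8) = (t - 5)*(t - 2)*(t - 4)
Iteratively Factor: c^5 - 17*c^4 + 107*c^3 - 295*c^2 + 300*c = (c - 4)*(c^4 - 13*c^3 + 55*c^2 - 75*c) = (c - 5)*(c - 4)*(c^3 - 8*c^2 + 15*c) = (c - 5)^2*(c - 4)*(c^2 - 3*c) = c*(c - 5)^2*(c - 4)*(c - 3)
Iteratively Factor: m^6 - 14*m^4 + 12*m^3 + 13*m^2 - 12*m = (m + 1)*(m^5 - m^4 - 13*m^3 + 25*m^2 - 12*m) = (m - 3)*(m + 1)*(m^4 + 2*m^3 - 7*m^2 + 4*m) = (m - 3)*(m - 1)*(m + 1)*(m^3 + 3*m^2 - 4*m) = (m - 3)*(m - 1)^2*(m + 1)*(m^2 + 4*m) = (m - 3)*(m - 1)^2*(m + 1)*(m + 4)*(m)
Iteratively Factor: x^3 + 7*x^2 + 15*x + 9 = (x + 3)*(x^2 + 4*x + 3) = (x + 1)*(x + 3)*(x + 3)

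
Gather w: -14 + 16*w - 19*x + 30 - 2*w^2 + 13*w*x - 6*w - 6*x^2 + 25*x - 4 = -2*w^2 + w*(13*x + 10) - 6*x^2 + 6*x + 12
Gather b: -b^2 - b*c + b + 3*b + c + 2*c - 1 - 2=-b^2 + b*(4 - c) + 3*c - 3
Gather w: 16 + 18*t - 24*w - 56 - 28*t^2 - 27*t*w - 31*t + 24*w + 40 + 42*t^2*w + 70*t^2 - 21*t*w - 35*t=42*t^2 - 48*t + w*(42*t^2 - 48*t)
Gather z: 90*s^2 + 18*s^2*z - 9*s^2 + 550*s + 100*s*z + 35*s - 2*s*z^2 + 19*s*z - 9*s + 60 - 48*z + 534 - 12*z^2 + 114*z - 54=81*s^2 + 576*s + z^2*(-2*s - 12) + z*(18*s^2 + 119*s + 66) + 540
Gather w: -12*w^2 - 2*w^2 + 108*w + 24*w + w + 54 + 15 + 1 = -14*w^2 + 133*w + 70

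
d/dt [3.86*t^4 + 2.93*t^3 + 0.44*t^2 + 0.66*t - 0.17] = 15.44*t^3 + 8.79*t^2 + 0.88*t + 0.66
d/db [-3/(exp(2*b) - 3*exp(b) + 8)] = (6*exp(b) - 9)*exp(b)/(exp(2*b) - 3*exp(b) + 8)^2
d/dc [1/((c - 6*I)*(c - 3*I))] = (-2*c + 9*I)/(c^4 - 18*I*c^3 - 117*c^2 + 324*I*c + 324)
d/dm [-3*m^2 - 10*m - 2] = -6*m - 10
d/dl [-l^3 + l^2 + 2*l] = -3*l^2 + 2*l + 2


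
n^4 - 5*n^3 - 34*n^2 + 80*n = n*(n - 8)*(n - 2)*(n + 5)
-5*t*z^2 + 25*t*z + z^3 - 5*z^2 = z*(-5*t + z)*(z - 5)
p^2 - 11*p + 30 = (p - 6)*(p - 5)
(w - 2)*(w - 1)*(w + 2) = w^3 - w^2 - 4*w + 4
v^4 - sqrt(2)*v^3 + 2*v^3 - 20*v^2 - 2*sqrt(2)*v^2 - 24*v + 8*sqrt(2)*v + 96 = (v - 2)*(v + 4)*(v - 3*sqrt(2))*(v + 2*sqrt(2))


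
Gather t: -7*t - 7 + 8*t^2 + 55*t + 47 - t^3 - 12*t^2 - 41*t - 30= -t^3 - 4*t^2 + 7*t + 10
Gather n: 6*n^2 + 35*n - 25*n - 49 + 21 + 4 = 6*n^2 + 10*n - 24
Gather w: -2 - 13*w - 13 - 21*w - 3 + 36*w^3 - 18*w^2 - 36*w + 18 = 36*w^3 - 18*w^2 - 70*w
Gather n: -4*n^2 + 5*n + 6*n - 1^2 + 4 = -4*n^2 + 11*n + 3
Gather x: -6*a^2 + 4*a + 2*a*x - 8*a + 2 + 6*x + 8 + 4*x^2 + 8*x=-6*a^2 - 4*a + 4*x^2 + x*(2*a + 14) + 10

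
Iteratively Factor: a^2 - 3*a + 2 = (a - 2)*(a - 1)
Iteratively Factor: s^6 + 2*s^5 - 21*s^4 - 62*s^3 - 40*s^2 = (s)*(s^5 + 2*s^4 - 21*s^3 - 62*s^2 - 40*s) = s*(s + 1)*(s^4 + s^3 - 22*s^2 - 40*s) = s*(s + 1)*(s + 4)*(s^3 - 3*s^2 - 10*s) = s*(s - 5)*(s + 1)*(s + 4)*(s^2 + 2*s) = s*(s - 5)*(s + 1)*(s + 2)*(s + 4)*(s)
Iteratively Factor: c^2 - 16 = (c - 4)*(c + 4)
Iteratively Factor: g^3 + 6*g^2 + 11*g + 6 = (g + 1)*(g^2 + 5*g + 6) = (g + 1)*(g + 2)*(g + 3)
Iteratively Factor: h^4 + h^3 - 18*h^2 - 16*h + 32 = (h + 2)*(h^3 - h^2 - 16*h + 16) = (h - 4)*(h + 2)*(h^2 + 3*h - 4) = (h - 4)*(h - 1)*(h + 2)*(h + 4)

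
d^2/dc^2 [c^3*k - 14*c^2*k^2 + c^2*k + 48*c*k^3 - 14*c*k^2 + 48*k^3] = 2*k*(3*c - 14*k + 1)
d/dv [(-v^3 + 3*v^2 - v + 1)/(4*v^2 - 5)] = (-4*v^4 + 19*v^2 - 38*v + 5)/(16*v^4 - 40*v^2 + 25)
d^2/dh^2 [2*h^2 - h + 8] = 4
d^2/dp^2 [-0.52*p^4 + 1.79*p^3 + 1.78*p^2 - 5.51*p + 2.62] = -6.24*p^2 + 10.74*p + 3.56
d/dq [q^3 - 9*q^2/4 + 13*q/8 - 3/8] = 3*q^2 - 9*q/2 + 13/8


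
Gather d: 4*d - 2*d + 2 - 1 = 2*d + 1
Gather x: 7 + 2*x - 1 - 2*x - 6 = 0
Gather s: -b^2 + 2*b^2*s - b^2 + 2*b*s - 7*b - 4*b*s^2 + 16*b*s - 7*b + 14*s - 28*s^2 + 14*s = -2*b^2 - 14*b + s^2*(-4*b - 28) + s*(2*b^2 + 18*b + 28)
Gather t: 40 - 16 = 24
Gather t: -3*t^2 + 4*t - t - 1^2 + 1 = -3*t^2 + 3*t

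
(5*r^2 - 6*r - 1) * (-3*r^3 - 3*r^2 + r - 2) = -15*r^5 + 3*r^4 + 26*r^3 - 13*r^2 + 11*r + 2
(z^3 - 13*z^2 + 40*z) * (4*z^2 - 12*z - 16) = 4*z^5 - 64*z^4 + 300*z^3 - 272*z^2 - 640*z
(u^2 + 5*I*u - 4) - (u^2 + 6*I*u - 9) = -I*u + 5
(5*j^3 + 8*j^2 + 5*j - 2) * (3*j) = 15*j^4 + 24*j^3 + 15*j^2 - 6*j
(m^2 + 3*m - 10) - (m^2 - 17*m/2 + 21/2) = 23*m/2 - 41/2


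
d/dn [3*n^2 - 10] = 6*n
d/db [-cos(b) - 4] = sin(b)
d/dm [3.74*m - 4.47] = 3.74000000000000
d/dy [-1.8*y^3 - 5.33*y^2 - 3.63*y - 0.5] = -5.4*y^2 - 10.66*y - 3.63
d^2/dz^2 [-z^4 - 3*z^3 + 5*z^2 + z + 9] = -12*z^2 - 18*z + 10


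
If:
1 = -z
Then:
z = -1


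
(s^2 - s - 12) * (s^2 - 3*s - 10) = s^4 - 4*s^3 - 19*s^2 + 46*s + 120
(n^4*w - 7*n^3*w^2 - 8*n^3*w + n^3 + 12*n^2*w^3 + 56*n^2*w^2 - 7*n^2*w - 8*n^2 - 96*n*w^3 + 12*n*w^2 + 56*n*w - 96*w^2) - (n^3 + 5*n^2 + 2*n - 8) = n^4*w - 7*n^3*w^2 - 8*n^3*w + 12*n^2*w^3 + 56*n^2*w^2 - 7*n^2*w - 13*n^2 - 96*n*w^3 + 12*n*w^2 + 56*n*w - 2*n - 96*w^2 + 8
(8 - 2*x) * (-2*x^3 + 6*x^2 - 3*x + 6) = 4*x^4 - 28*x^3 + 54*x^2 - 36*x + 48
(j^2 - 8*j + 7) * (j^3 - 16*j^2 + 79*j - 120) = j^5 - 24*j^4 + 214*j^3 - 864*j^2 + 1513*j - 840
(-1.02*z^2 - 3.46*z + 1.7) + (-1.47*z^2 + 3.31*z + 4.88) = -2.49*z^2 - 0.15*z + 6.58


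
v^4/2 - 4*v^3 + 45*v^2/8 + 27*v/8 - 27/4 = (v/2 + 1/2)*(v - 6)*(v - 3/2)^2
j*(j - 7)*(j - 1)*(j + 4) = j^4 - 4*j^3 - 25*j^2 + 28*j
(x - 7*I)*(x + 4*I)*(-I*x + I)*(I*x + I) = x^4 - 3*I*x^3 + 27*x^2 + 3*I*x - 28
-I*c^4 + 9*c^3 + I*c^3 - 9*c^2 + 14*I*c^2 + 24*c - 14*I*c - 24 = (c - I)*(c + 4*I)*(c + 6*I)*(-I*c + I)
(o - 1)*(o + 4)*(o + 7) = o^3 + 10*o^2 + 17*o - 28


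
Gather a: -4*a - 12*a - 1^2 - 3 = -16*a - 4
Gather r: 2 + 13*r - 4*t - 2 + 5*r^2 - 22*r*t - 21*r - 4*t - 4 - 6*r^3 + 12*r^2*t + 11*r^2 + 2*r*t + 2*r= -6*r^3 + r^2*(12*t + 16) + r*(-20*t - 6) - 8*t - 4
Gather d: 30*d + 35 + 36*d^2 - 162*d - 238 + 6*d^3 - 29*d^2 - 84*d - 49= 6*d^3 + 7*d^2 - 216*d - 252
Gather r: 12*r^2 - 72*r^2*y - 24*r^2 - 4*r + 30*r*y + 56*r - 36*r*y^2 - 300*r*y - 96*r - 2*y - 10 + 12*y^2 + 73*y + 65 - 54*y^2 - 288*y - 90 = r^2*(-72*y - 12) + r*(-36*y^2 - 270*y - 44) - 42*y^2 - 217*y - 35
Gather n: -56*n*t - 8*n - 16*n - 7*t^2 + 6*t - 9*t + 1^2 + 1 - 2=n*(-56*t - 24) - 7*t^2 - 3*t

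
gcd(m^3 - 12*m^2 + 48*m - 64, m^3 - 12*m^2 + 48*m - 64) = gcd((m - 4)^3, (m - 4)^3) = m^3 - 12*m^2 + 48*m - 64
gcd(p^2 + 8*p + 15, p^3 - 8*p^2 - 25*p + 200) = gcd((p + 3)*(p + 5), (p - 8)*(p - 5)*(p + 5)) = p + 5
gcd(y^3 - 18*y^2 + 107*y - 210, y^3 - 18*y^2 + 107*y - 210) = y^3 - 18*y^2 + 107*y - 210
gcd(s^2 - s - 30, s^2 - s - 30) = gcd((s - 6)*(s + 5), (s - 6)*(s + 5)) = s^2 - s - 30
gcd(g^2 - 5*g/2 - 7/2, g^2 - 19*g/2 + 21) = g - 7/2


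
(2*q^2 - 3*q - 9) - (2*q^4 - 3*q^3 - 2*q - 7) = -2*q^4 + 3*q^3 + 2*q^2 - q - 2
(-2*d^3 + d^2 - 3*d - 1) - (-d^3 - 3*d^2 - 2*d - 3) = -d^3 + 4*d^2 - d + 2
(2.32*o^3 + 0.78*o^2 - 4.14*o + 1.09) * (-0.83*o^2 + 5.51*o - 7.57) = -1.9256*o^5 + 12.1358*o^4 - 9.8284*o^3 - 29.6207*o^2 + 37.3457*o - 8.2513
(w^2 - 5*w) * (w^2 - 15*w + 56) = w^4 - 20*w^3 + 131*w^2 - 280*w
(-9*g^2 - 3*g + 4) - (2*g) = -9*g^2 - 5*g + 4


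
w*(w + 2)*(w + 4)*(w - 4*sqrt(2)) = w^4 - 4*sqrt(2)*w^3 + 6*w^3 - 24*sqrt(2)*w^2 + 8*w^2 - 32*sqrt(2)*w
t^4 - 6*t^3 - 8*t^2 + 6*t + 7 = (t - 7)*(t - 1)*(t + 1)^2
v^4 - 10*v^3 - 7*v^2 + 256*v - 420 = (v - 7)*(v - 6)*(v - 2)*(v + 5)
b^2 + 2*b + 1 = (b + 1)^2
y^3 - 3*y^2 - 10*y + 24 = (y - 4)*(y - 2)*(y + 3)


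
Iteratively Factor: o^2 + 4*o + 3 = (o + 1)*(o + 3)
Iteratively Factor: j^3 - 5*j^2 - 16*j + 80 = (j + 4)*(j^2 - 9*j + 20) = (j - 5)*(j + 4)*(j - 4)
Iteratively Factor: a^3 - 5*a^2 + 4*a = (a - 1)*(a^2 - 4*a) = (a - 4)*(a - 1)*(a)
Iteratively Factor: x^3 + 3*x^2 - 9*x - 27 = (x - 3)*(x^2 + 6*x + 9) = (x - 3)*(x + 3)*(x + 3)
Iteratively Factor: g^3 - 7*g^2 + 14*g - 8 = (g - 1)*(g^2 - 6*g + 8) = (g - 2)*(g - 1)*(g - 4)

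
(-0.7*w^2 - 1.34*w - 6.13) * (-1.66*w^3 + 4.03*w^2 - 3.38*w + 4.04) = 1.162*w^5 - 0.5966*w^4 + 7.1416*w^3 - 23.0027*w^2 + 15.3058*w - 24.7652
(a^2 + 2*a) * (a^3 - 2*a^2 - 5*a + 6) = a^5 - 9*a^3 - 4*a^2 + 12*a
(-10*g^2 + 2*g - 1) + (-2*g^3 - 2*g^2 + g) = -2*g^3 - 12*g^2 + 3*g - 1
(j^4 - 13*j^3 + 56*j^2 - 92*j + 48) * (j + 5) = j^5 - 8*j^4 - 9*j^3 + 188*j^2 - 412*j + 240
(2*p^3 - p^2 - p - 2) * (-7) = -14*p^3 + 7*p^2 + 7*p + 14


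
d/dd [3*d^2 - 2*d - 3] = 6*d - 2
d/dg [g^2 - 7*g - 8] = 2*g - 7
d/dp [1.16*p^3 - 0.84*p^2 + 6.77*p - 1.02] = 3.48*p^2 - 1.68*p + 6.77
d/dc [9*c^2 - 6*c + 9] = 18*c - 6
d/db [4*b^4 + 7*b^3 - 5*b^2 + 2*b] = 16*b^3 + 21*b^2 - 10*b + 2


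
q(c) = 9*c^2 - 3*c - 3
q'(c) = 18*c - 3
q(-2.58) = 64.65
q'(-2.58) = -49.44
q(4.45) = 161.87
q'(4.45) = 77.10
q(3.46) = 94.36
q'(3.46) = 59.28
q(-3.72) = 132.71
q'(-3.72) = -69.96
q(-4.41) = 185.26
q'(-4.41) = -82.38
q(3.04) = 71.05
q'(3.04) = 51.72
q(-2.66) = 68.66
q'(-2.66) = -50.88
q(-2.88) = 80.29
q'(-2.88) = -54.84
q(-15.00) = 2067.00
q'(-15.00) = -273.00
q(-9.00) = 753.00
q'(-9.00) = -165.00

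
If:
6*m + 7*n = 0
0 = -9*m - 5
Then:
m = -5/9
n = 10/21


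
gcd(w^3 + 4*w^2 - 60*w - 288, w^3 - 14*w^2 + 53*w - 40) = w - 8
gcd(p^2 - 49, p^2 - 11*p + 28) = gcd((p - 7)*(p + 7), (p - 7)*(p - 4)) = p - 7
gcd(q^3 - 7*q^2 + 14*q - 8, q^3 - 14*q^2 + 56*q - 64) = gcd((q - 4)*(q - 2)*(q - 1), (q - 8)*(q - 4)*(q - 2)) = q^2 - 6*q + 8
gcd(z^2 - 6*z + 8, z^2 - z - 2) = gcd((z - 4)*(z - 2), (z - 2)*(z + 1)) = z - 2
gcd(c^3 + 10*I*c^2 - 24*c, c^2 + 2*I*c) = c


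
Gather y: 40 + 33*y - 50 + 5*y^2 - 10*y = 5*y^2 + 23*y - 10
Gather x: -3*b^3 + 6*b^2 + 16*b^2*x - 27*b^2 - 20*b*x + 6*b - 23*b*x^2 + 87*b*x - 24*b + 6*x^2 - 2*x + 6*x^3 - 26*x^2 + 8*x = -3*b^3 - 21*b^2 - 18*b + 6*x^3 + x^2*(-23*b - 20) + x*(16*b^2 + 67*b + 6)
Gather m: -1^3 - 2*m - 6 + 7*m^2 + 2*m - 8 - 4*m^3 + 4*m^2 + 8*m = -4*m^3 + 11*m^2 + 8*m - 15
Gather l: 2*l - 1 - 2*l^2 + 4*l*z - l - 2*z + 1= -2*l^2 + l*(4*z + 1) - 2*z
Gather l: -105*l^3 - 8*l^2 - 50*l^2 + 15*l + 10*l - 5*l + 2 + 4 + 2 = -105*l^3 - 58*l^2 + 20*l + 8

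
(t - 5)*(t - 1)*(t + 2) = t^3 - 4*t^2 - 7*t + 10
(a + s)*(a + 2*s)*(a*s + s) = a^3*s + 3*a^2*s^2 + a^2*s + 2*a*s^3 + 3*a*s^2 + 2*s^3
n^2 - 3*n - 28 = (n - 7)*(n + 4)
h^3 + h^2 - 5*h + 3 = (h - 1)^2*(h + 3)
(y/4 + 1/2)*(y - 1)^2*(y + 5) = y^4/4 + 5*y^3/4 - 3*y^2/4 - 13*y/4 + 5/2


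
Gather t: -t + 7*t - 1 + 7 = 6*t + 6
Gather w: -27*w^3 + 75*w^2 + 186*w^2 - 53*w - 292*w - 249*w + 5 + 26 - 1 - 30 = -27*w^3 + 261*w^2 - 594*w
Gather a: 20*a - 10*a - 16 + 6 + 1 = 10*a - 9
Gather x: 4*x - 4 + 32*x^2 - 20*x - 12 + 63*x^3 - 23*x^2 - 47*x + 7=63*x^3 + 9*x^2 - 63*x - 9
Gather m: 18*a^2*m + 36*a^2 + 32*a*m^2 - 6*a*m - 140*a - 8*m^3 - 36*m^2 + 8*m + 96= 36*a^2 - 140*a - 8*m^3 + m^2*(32*a - 36) + m*(18*a^2 - 6*a + 8) + 96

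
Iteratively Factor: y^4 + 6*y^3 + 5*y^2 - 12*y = (y)*(y^3 + 6*y^2 + 5*y - 12) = y*(y + 3)*(y^2 + 3*y - 4) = y*(y + 3)*(y + 4)*(y - 1)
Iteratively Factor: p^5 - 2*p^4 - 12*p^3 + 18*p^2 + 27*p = (p + 1)*(p^4 - 3*p^3 - 9*p^2 + 27*p) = (p + 1)*(p + 3)*(p^3 - 6*p^2 + 9*p) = p*(p + 1)*(p + 3)*(p^2 - 6*p + 9) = p*(p - 3)*(p + 1)*(p + 3)*(p - 3)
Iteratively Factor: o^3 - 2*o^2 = (o - 2)*(o^2) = o*(o - 2)*(o)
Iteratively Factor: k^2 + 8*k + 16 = (k + 4)*(k + 4)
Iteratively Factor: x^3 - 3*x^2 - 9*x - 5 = (x + 1)*(x^2 - 4*x - 5) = (x - 5)*(x + 1)*(x + 1)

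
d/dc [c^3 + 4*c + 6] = 3*c^2 + 4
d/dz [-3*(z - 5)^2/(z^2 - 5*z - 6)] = 3*(-5*z^2 + 62*z - 185)/(z^4 - 10*z^3 + 13*z^2 + 60*z + 36)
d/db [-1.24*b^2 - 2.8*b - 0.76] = -2.48*b - 2.8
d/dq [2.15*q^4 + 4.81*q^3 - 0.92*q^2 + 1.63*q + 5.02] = 8.6*q^3 + 14.43*q^2 - 1.84*q + 1.63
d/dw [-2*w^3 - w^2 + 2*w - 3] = -6*w^2 - 2*w + 2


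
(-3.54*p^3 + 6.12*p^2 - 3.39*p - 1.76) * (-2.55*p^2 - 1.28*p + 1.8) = 9.027*p^5 - 11.0748*p^4 - 5.5611*p^3 + 19.8432*p^2 - 3.8492*p - 3.168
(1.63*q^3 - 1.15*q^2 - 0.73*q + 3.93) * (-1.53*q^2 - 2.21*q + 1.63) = -2.4939*q^5 - 1.8428*q^4 + 6.3153*q^3 - 6.2741*q^2 - 9.8752*q + 6.4059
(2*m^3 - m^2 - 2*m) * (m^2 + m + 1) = 2*m^5 + m^4 - m^3 - 3*m^2 - 2*m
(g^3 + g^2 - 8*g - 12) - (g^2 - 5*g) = g^3 - 3*g - 12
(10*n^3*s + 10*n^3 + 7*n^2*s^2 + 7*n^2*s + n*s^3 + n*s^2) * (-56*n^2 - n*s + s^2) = -560*n^5*s - 560*n^5 - 402*n^4*s^2 - 402*n^4*s - 53*n^3*s^3 - 53*n^3*s^2 + 6*n^2*s^4 + 6*n^2*s^3 + n*s^5 + n*s^4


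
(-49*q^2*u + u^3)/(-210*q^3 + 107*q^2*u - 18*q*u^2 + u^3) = u*(7*q + u)/(30*q^2 - 11*q*u + u^2)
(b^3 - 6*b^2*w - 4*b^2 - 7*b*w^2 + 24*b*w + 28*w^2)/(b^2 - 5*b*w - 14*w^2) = (b^2 + b*w - 4*b - 4*w)/(b + 2*w)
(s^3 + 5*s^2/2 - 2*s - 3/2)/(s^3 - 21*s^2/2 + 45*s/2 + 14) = (s^2 + 2*s - 3)/(s^2 - 11*s + 28)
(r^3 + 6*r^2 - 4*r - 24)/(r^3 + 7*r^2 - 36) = (r + 2)/(r + 3)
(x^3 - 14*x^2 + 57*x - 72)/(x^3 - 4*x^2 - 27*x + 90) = (x^2 - 11*x + 24)/(x^2 - x - 30)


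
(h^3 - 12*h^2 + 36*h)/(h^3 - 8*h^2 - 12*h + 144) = h/(h + 4)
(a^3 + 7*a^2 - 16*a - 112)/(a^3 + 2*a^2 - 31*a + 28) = (a + 4)/(a - 1)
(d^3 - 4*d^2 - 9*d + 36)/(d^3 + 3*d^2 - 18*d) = (d^2 - d - 12)/(d*(d + 6))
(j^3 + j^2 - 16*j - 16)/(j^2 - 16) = j + 1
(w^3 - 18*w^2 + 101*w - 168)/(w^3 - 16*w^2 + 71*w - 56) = (w - 3)/(w - 1)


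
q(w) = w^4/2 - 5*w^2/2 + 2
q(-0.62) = 1.11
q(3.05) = 22.01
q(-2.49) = 5.72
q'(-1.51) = 0.66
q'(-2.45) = -17.16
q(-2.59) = 7.73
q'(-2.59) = -21.80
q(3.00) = 20.00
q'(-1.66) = -0.85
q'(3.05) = 41.50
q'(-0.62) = 2.62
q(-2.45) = 5.01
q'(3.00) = 39.00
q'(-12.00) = -3396.00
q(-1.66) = -1.09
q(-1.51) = -1.10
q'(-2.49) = -18.43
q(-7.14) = 1174.01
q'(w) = 2*w^3 - 5*w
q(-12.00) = 10010.00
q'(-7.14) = -692.29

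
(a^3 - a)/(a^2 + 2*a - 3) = a*(a + 1)/(a + 3)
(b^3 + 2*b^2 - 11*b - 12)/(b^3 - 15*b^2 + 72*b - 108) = (b^2 + 5*b + 4)/(b^2 - 12*b + 36)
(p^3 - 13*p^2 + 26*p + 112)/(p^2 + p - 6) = (p^3 - 13*p^2 + 26*p + 112)/(p^2 + p - 6)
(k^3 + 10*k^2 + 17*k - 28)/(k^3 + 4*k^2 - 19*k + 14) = (k + 4)/(k - 2)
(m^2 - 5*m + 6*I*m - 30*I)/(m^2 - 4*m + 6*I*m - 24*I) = (m - 5)/(m - 4)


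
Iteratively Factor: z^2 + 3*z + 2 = (z + 1)*(z + 2)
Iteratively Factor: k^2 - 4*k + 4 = (k - 2)*(k - 2)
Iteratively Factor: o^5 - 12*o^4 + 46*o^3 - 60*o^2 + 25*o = (o - 5)*(o^4 - 7*o^3 + 11*o^2 - 5*o) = o*(o - 5)*(o^3 - 7*o^2 + 11*o - 5) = o*(o - 5)*(o - 1)*(o^2 - 6*o + 5) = o*(o - 5)*(o - 1)^2*(o - 5)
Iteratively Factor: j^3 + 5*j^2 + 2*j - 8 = (j - 1)*(j^2 + 6*j + 8) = (j - 1)*(j + 4)*(j + 2)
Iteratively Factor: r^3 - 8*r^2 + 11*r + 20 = (r + 1)*(r^2 - 9*r + 20) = (r - 5)*(r + 1)*(r - 4)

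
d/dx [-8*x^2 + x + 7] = 1 - 16*x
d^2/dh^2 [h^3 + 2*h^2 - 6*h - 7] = 6*h + 4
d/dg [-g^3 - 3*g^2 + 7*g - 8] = -3*g^2 - 6*g + 7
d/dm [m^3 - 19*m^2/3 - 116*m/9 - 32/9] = 3*m^2 - 38*m/3 - 116/9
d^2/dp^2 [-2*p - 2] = 0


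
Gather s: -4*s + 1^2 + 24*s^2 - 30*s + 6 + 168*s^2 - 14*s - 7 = 192*s^2 - 48*s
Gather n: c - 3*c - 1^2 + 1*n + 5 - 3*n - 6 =-2*c - 2*n - 2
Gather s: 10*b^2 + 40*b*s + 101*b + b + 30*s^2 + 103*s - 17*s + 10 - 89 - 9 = 10*b^2 + 102*b + 30*s^2 + s*(40*b + 86) - 88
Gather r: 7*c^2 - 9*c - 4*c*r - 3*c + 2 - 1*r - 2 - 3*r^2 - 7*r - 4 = 7*c^2 - 12*c - 3*r^2 + r*(-4*c - 8) - 4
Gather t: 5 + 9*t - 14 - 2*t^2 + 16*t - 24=-2*t^2 + 25*t - 33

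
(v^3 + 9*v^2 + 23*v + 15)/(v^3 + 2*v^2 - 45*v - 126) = (v^2 + 6*v + 5)/(v^2 - v - 42)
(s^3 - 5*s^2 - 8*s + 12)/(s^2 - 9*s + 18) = (s^2 + s - 2)/(s - 3)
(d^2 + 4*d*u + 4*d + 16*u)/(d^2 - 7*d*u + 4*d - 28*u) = (-d - 4*u)/(-d + 7*u)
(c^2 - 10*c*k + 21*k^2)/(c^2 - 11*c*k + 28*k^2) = (c - 3*k)/(c - 4*k)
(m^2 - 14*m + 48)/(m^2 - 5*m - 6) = (m - 8)/(m + 1)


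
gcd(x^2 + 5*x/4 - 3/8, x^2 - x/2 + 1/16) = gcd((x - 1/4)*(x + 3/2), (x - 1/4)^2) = x - 1/4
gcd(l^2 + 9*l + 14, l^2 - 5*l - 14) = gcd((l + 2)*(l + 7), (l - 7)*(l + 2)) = l + 2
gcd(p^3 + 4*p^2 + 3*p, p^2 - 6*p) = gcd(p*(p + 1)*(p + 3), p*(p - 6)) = p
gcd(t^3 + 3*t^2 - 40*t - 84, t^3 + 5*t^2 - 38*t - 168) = t^2 + t - 42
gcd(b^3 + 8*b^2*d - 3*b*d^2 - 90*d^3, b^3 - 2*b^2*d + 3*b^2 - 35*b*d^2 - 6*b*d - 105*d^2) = b + 5*d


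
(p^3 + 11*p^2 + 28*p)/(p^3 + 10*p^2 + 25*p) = (p^2 + 11*p + 28)/(p^2 + 10*p + 25)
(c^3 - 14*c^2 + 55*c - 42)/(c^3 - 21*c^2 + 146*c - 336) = (c - 1)/(c - 8)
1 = 1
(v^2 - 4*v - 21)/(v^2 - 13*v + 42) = (v + 3)/(v - 6)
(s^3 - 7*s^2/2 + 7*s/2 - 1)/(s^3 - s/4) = 2*(s^2 - 3*s + 2)/(s*(2*s + 1))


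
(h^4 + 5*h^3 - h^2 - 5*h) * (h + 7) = h^5 + 12*h^4 + 34*h^3 - 12*h^2 - 35*h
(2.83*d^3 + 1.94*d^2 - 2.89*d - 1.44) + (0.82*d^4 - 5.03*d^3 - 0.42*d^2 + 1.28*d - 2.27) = 0.82*d^4 - 2.2*d^3 + 1.52*d^2 - 1.61*d - 3.71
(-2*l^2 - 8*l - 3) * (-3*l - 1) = 6*l^3 + 26*l^2 + 17*l + 3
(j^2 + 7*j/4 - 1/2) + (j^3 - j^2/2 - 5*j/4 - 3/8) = j^3 + j^2/2 + j/2 - 7/8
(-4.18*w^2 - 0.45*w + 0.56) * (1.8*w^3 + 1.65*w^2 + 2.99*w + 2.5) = -7.524*w^5 - 7.707*w^4 - 12.2327*w^3 - 10.8715*w^2 + 0.5494*w + 1.4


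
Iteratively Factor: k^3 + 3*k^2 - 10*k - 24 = (k - 3)*(k^2 + 6*k + 8) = (k - 3)*(k + 2)*(k + 4)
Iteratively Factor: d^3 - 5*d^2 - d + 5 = (d - 1)*(d^2 - 4*d - 5) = (d - 1)*(d + 1)*(d - 5)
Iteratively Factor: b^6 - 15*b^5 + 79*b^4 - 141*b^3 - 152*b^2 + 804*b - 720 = (b - 5)*(b^5 - 10*b^4 + 29*b^3 + 4*b^2 - 132*b + 144) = (b - 5)*(b - 3)*(b^4 - 7*b^3 + 8*b^2 + 28*b - 48) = (b - 5)*(b - 3)*(b - 2)*(b^3 - 5*b^2 - 2*b + 24) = (b - 5)*(b - 3)*(b - 2)*(b + 2)*(b^2 - 7*b + 12) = (b - 5)*(b - 3)^2*(b - 2)*(b + 2)*(b - 4)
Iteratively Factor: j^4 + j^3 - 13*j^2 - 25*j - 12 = (j + 3)*(j^3 - 2*j^2 - 7*j - 4) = (j + 1)*(j + 3)*(j^2 - 3*j - 4) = (j + 1)^2*(j + 3)*(j - 4)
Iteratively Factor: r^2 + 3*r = (r + 3)*(r)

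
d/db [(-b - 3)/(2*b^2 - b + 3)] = (-2*b^2 + b + (b + 3)*(4*b - 1) - 3)/(2*b^2 - b + 3)^2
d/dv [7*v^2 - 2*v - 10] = 14*v - 2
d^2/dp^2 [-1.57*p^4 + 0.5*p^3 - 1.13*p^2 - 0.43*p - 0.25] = -18.84*p^2 + 3.0*p - 2.26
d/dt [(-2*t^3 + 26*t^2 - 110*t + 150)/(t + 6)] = 2*(-2*t^3 - 5*t^2 + 156*t - 405)/(t^2 + 12*t + 36)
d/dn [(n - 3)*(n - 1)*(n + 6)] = 3*n^2 + 4*n - 21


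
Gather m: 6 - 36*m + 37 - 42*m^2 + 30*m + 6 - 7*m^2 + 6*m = 49 - 49*m^2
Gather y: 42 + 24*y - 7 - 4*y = 20*y + 35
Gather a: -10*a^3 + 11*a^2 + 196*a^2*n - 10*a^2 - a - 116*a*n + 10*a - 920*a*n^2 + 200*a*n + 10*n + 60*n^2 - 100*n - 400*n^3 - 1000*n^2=-10*a^3 + a^2*(196*n + 1) + a*(-920*n^2 + 84*n + 9) - 400*n^3 - 940*n^2 - 90*n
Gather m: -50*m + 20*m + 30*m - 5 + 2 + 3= 0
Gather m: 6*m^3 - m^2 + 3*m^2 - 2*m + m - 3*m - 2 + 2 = 6*m^3 + 2*m^2 - 4*m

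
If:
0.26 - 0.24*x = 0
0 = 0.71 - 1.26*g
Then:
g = 0.56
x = 1.08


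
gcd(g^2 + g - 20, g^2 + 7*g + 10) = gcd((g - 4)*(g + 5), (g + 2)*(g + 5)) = g + 5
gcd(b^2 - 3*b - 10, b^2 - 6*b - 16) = b + 2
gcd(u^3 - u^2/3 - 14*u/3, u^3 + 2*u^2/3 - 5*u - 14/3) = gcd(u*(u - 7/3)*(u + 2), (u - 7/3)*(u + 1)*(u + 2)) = u^2 - u/3 - 14/3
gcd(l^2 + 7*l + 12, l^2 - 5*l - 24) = l + 3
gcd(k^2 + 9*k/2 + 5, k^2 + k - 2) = k + 2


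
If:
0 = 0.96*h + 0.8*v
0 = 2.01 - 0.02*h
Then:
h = 100.50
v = -120.60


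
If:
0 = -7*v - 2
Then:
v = -2/7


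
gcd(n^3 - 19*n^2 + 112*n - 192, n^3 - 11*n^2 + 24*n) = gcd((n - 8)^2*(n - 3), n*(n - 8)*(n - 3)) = n^2 - 11*n + 24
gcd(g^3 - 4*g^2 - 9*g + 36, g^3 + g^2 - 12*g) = g - 3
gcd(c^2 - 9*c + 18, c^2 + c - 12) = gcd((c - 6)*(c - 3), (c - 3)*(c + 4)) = c - 3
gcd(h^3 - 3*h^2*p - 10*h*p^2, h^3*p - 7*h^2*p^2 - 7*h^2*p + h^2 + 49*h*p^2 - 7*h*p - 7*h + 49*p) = 1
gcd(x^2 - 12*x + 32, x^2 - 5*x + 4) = x - 4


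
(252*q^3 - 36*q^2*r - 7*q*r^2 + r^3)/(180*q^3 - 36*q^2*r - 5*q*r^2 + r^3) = (7*q - r)/(5*q - r)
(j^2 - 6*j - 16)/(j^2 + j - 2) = (j - 8)/(j - 1)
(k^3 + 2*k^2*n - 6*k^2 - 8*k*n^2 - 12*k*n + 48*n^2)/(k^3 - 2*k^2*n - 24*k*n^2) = (k^2 - 2*k*n - 6*k + 12*n)/(k*(k - 6*n))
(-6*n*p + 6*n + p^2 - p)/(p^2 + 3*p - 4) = (-6*n + p)/(p + 4)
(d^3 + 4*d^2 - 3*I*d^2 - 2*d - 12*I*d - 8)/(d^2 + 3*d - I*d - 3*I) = (d^2 + 2*d*(2 - I) - 8*I)/(d + 3)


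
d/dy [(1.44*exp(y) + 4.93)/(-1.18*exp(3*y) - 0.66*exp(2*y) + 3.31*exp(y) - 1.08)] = (3.3984*exp(3*y) + 18.4026*exp(2*y) + 6.5076*exp(y) - 17.8735)*exp(y)/(1.3924*exp(6*y) + 1.5576*exp(5*y) - 7.376*exp(4*y) - 1.8204*exp(3*y) + 12.3817*exp(2*y) - 7.1496*exp(y) + 1.1664)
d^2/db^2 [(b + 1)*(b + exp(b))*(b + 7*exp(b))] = 8*b^2*exp(b) + 28*b*exp(2*b) + 40*b*exp(b) + 6*b + 56*exp(2*b) + 32*exp(b) + 2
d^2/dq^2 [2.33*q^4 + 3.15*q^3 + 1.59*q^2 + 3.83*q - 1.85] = 27.96*q^2 + 18.9*q + 3.18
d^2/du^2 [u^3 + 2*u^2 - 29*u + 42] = 6*u + 4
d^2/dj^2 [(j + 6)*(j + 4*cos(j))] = -4*(j + 6)*cos(j) - 8*sin(j) + 2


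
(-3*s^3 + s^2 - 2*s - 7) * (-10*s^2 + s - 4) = 30*s^5 - 13*s^4 + 33*s^3 + 64*s^2 + s + 28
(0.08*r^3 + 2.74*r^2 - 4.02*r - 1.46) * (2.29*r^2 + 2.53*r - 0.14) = 0.1832*r^5 + 6.477*r^4 - 2.2848*r^3 - 13.8976*r^2 - 3.131*r + 0.2044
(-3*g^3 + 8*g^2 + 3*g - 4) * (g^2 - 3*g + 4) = -3*g^5 + 17*g^4 - 33*g^3 + 19*g^2 + 24*g - 16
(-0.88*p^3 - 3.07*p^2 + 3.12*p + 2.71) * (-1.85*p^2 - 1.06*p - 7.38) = 1.628*p^5 + 6.6123*p^4 + 3.9766*p^3 + 14.3359*p^2 - 25.8982*p - 19.9998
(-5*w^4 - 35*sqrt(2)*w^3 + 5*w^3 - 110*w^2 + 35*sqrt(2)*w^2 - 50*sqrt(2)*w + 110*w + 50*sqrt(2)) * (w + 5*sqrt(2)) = -5*w^5 - 60*sqrt(2)*w^4 + 5*w^4 - 460*w^3 + 60*sqrt(2)*w^3 - 600*sqrt(2)*w^2 + 460*w^2 - 500*w + 600*sqrt(2)*w + 500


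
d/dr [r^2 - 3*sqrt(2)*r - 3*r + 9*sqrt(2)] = 2*r - 3*sqrt(2) - 3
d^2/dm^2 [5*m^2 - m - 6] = 10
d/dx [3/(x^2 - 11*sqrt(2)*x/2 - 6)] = 6*(-4*x + 11*sqrt(2))/(-2*x^2 + 11*sqrt(2)*x + 12)^2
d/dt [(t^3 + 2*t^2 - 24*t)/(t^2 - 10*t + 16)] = (t^4 - 20*t^3 + 52*t^2 + 64*t - 384)/(t^4 - 20*t^3 + 132*t^2 - 320*t + 256)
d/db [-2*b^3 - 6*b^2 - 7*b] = -6*b^2 - 12*b - 7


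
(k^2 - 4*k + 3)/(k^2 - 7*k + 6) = (k - 3)/(k - 6)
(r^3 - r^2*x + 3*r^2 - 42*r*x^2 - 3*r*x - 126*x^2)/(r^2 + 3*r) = r - x - 42*x^2/r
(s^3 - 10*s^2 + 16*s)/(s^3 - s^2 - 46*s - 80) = s*(s - 2)/(s^2 + 7*s + 10)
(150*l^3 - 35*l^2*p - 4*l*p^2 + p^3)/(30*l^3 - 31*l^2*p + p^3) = (-5*l + p)/(-l + p)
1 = 1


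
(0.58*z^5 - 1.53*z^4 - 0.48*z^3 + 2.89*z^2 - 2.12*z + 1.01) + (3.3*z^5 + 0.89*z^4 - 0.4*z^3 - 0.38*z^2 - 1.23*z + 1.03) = 3.88*z^5 - 0.64*z^4 - 0.88*z^3 + 2.51*z^2 - 3.35*z + 2.04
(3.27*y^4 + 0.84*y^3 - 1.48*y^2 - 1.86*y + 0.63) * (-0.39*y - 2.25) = -1.2753*y^5 - 7.6851*y^4 - 1.3128*y^3 + 4.0554*y^2 + 3.9393*y - 1.4175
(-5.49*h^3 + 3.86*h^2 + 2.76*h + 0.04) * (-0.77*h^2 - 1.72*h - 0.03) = 4.2273*h^5 + 6.4706*h^4 - 8.5997*h^3 - 4.8938*h^2 - 0.1516*h - 0.0012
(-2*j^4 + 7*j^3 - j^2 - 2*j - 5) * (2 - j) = 2*j^5 - 11*j^4 + 15*j^3 + j - 10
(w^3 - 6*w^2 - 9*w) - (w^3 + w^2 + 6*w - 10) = -7*w^2 - 15*w + 10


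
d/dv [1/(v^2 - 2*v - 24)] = 2*(1 - v)/(-v^2 + 2*v + 24)^2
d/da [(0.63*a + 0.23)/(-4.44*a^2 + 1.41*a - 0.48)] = (2.7972*a^2 + 2.0424*a - 0.6267)/(19.7136*a^4 - 12.5208*a^3 + 6.2505*a^2 - 1.3536*a + 0.2304)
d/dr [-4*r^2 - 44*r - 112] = -8*r - 44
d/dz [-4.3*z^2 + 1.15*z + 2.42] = 1.15 - 8.6*z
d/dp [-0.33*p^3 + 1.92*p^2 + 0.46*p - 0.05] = -0.99*p^2 + 3.84*p + 0.46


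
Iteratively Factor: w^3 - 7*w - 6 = (w - 3)*(w^2 + 3*w + 2) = (w - 3)*(w + 1)*(w + 2)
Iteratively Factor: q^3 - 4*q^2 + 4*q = (q)*(q^2 - 4*q + 4) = q*(q - 2)*(q - 2)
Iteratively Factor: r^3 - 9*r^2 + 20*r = (r - 5)*(r^2 - 4*r) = (r - 5)*(r - 4)*(r)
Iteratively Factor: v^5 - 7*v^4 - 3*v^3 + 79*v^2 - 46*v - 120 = (v + 3)*(v^4 - 10*v^3 + 27*v^2 - 2*v - 40) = (v - 2)*(v + 3)*(v^3 - 8*v^2 + 11*v + 20) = (v - 5)*(v - 2)*(v + 3)*(v^2 - 3*v - 4) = (v - 5)*(v - 2)*(v + 1)*(v + 3)*(v - 4)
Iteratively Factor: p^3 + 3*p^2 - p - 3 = (p - 1)*(p^2 + 4*p + 3) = (p - 1)*(p + 3)*(p + 1)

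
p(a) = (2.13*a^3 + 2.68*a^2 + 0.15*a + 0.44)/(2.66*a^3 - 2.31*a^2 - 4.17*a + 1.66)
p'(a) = (-7.98*a^2 + 4.62*a + 4.17)*(2.13*a^3 + 2.68*a^2 + 0.15*a + 0.44)/(2.66*a^3 - 2.31*a^2 - 4.17*a + 1.66)^2 + (6.39*a^2 + 5.36*a + 0.15)/(2.66*a^3 - 2.31*a^2 - 4.17*a + 1.66)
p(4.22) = 1.46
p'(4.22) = -0.26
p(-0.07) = 0.23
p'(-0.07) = 0.35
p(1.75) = 13.16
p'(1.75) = -85.02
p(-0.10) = 0.22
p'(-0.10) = 0.23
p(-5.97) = 0.58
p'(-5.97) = -0.03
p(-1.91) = 0.28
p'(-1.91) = -0.21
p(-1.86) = 0.27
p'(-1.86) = -0.23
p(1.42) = -9.33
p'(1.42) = -54.23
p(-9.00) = 0.64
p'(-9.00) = -0.02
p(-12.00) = 0.68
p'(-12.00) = -0.01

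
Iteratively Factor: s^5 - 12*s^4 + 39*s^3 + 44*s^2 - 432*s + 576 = (s - 3)*(s^4 - 9*s^3 + 12*s^2 + 80*s - 192) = (s - 4)*(s - 3)*(s^3 - 5*s^2 - 8*s + 48) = (s - 4)*(s - 3)*(s + 3)*(s^2 - 8*s + 16) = (s - 4)^2*(s - 3)*(s + 3)*(s - 4)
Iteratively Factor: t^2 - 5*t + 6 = (t - 2)*(t - 3)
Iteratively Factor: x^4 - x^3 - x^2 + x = (x + 1)*(x^3 - 2*x^2 + x) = (x - 1)*(x + 1)*(x^2 - x) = (x - 1)^2*(x + 1)*(x)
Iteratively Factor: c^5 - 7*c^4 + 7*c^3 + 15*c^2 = (c - 3)*(c^4 - 4*c^3 - 5*c^2) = c*(c - 3)*(c^3 - 4*c^2 - 5*c) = c*(c - 5)*(c - 3)*(c^2 + c) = c*(c - 5)*(c - 3)*(c + 1)*(c)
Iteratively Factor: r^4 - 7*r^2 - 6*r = (r)*(r^3 - 7*r - 6) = r*(r + 2)*(r^2 - 2*r - 3) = r*(r + 1)*(r + 2)*(r - 3)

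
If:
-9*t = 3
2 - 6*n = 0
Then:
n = 1/3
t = -1/3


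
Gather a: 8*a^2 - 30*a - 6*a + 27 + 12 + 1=8*a^2 - 36*a + 40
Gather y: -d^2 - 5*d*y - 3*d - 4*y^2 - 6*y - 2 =-d^2 - 3*d - 4*y^2 + y*(-5*d - 6) - 2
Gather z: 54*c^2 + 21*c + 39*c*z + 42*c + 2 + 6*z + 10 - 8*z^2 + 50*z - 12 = 54*c^2 + 63*c - 8*z^2 + z*(39*c + 56)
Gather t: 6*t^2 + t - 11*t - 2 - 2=6*t^2 - 10*t - 4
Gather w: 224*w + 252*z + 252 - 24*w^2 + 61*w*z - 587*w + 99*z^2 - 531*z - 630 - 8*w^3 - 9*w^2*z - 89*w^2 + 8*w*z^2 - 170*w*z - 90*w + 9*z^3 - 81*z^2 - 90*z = -8*w^3 + w^2*(-9*z - 113) + w*(8*z^2 - 109*z - 453) + 9*z^3 + 18*z^2 - 369*z - 378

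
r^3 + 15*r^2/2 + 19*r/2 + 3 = (r + 1/2)*(r + 1)*(r + 6)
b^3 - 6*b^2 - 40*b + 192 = (b - 8)*(b - 4)*(b + 6)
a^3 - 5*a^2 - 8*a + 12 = (a - 6)*(a - 1)*(a + 2)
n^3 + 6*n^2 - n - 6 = (n - 1)*(n + 1)*(n + 6)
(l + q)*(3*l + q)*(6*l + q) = 18*l^3 + 27*l^2*q + 10*l*q^2 + q^3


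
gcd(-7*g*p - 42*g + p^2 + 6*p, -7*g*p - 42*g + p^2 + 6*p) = -7*g*p - 42*g + p^2 + 6*p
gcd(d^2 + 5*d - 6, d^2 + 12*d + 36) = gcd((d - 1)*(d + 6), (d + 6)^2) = d + 6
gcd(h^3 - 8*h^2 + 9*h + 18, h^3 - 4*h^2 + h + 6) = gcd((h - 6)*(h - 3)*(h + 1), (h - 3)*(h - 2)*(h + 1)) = h^2 - 2*h - 3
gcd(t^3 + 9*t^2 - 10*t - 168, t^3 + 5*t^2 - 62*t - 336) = t^2 + 13*t + 42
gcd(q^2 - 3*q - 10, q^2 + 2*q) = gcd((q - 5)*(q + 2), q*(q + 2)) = q + 2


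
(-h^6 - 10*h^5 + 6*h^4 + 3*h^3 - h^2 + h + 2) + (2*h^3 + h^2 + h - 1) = -h^6 - 10*h^5 + 6*h^4 + 5*h^3 + 2*h + 1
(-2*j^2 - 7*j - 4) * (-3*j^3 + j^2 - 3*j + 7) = 6*j^5 + 19*j^4 + 11*j^3 + 3*j^2 - 37*j - 28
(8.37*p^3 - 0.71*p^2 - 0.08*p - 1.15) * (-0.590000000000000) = -4.9383*p^3 + 0.4189*p^2 + 0.0472*p + 0.6785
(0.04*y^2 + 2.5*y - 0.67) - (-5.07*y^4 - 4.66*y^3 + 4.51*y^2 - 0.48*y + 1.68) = 5.07*y^4 + 4.66*y^3 - 4.47*y^2 + 2.98*y - 2.35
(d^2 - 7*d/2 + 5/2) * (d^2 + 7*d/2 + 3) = d^4 - 27*d^2/4 - 7*d/4 + 15/2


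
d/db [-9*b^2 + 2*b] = 2 - 18*b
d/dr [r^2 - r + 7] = 2*r - 1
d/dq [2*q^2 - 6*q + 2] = 4*q - 6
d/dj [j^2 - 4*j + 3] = 2*j - 4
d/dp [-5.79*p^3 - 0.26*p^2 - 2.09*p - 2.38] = -17.37*p^2 - 0.52*p - 2.09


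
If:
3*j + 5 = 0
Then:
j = -5/3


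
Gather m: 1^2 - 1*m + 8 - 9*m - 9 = -10*m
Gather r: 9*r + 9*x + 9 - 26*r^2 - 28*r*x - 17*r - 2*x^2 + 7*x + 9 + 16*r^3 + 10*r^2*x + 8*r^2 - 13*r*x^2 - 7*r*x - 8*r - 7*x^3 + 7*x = 16*r^3 + r^2*(10*x - 18) + r*(-13*x^2 - 35*x - 16) - 7*x^3 - 2*x^2 + 23*x + 18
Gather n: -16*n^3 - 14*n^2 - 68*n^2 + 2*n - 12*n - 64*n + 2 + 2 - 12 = -16*n^3 - 82*n^2 - 74*n - 8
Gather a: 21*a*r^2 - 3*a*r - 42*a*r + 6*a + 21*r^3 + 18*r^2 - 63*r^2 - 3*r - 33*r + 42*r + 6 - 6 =a*(21*r^2 - 45*r + 6) + 21*r^3 - 45*r^2 + 6*r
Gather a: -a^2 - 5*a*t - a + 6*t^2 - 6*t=-a^2 + a*(-5*t - 1) + 6*t^2 - 6*t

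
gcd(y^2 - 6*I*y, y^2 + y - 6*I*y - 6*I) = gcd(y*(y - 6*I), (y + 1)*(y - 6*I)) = y - 6*I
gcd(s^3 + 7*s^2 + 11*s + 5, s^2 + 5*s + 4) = s + 1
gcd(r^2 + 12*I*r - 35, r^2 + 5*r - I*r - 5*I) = 1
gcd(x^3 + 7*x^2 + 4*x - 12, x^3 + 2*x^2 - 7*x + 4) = x - 1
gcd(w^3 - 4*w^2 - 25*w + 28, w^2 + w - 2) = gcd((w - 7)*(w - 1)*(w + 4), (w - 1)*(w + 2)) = w - 1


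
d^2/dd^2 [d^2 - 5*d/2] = 2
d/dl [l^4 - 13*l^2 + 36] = 4*l^3 - 26*l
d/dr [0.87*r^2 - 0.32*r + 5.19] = 1.74*r - 0.32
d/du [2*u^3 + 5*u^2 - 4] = 2*u*(3*u + 5)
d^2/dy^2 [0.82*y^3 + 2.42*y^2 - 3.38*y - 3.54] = 4.92*y + 4.84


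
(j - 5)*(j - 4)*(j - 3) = j^3 - 12*j^2 + 47*j - 60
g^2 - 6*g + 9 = (g - 3)^2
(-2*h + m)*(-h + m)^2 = -2*h^3 + 5*h^2*m - 4*h*m^2 + m^3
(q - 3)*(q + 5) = q^2 + 2*q - 15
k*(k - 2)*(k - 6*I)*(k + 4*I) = k^4 - 2*k^3 - 2*I*k^3 + 24*k^2 + 4*I*k^2 - 48*k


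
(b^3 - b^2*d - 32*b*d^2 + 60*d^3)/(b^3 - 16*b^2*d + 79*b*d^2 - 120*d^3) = (b^2 + 4*b*d - 12*d^2)/(b^2 - 11*b*d + 24*d^2)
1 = 1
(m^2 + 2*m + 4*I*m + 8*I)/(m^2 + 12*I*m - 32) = (m + 2)/(m + 8*I)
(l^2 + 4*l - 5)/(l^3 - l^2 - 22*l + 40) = (l - 1)/(l^2 - 6*l + 8)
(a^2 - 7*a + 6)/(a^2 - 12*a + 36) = (a - 1)/(a - 6)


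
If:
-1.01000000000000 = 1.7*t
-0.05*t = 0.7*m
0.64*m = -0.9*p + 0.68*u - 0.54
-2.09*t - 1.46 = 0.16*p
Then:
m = 0.04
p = -1.36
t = -0.59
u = -0.97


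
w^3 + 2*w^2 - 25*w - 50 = (w - 5)*(w + 2)*(w + 5)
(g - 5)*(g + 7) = g^2 + 2*g - 35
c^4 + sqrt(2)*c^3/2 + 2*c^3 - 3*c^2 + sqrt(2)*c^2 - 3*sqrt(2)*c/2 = c*(c - 1)*(c + 3)*(c + sqrt(2)/2)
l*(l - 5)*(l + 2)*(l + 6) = l^4 + 3*l^3 - 28*l^2 - 60*l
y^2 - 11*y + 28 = (y - 7)*(y - 4)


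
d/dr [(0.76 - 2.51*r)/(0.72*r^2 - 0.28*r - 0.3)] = (1.8072*r^2 - 1.0944*r + 0.9658)/(0.5184*r^4 - 0.4032*r^3 - 0.3536*r^2 + 0.168*r + 0.09)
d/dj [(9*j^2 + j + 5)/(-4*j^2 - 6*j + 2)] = (-25*j^2 + 38*j + 16)/(2*(4*j^4 + 12*j^3 + 5*j^2 - 6*j + 1))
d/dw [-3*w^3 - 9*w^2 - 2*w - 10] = -9*w^2 - 18*w - 2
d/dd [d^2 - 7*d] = 2*d - 7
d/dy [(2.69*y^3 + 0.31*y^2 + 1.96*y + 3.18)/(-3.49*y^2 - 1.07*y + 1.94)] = (-9.3881*y^4 - 5.7566*y^3 + 22.1645*y^2 + 23.3992*y + 7.205)/(12.1801*y^4 + 7.4686*y^3 - 12.3963*y^2 - 4.1516*y + 3.7636)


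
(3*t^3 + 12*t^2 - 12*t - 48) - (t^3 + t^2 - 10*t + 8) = 2*t^3 + 11*t^2 - 2*t - 56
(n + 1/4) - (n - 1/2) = 3/4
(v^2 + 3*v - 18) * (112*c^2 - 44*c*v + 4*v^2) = 112*c^2*v^2 + 336*c^2*v - 2016*c^2 - 44*c*v^3 - 132*c*v^2 + 792*c*v + 4*v^4 + 12*v^3 - 72*v^2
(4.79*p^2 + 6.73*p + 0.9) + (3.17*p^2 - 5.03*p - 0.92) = 7.96*p^2 + 1.7*p - 0.02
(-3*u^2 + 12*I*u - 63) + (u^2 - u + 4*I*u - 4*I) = -2*u^2 - u + 16*I*u - 63 - 4*I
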